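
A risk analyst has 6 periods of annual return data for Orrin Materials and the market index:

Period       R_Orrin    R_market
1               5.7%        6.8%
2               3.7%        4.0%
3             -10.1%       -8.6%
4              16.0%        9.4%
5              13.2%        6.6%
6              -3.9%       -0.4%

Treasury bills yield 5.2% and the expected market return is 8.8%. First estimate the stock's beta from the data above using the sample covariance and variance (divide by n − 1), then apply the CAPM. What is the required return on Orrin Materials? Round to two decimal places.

10.32%

Mean R_i = (5.7 + 3.7 − 10.1 + 16.0 + 13.2 − 3.9) / 6 = 4.1000%
Mean R_m = (6.8 + 4.0 − 8.6 + 9.4 + 6.6 − 0.4) / 6 = 2.9667%
Σ(R_i − R̄_i)(R_m − R̄_m) = 306.5200  ⇒  Cov = 306.5200 / 5 = 61.3040
Σ(R_m − R̄_m)² = 215.4733  ⇒  Var(R_m) = 215.4733 / 5 = 43.0947
β = Cov / Var(R_m) = 61.3040 / 43.0947 = 1.4225
MRP = 8.8% − 5.2% = 3.60%
E(R) = R_f + β × MRP = 5.2% + 1.4225 × 3.6% = 10.32%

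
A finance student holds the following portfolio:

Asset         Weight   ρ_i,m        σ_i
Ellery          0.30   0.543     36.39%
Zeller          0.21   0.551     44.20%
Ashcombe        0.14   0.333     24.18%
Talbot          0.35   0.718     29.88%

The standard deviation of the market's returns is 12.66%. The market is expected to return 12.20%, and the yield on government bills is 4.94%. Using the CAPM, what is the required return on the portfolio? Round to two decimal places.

β_Ellery = 0.543 × 36.39% / 12.66% = 1.5608
β_Zeller = 0.551 × 44.20% / 12.66% = 1.9237
β_Ashcombe = 0.333 × 24.18% / 12.66% = 0.6360
β_Talbot = 0.718 × 29.88% / 12.66% = 1.6946
β_P = Σ w_i β_i = 0.30×1.5608 + 0.21×1.9237 + 0.14×0.6360 + 0.35×1.6946 = 1.5544
MRP = 12.20% − 4.94% = 7.26%
E(R_P) = R_f + β_P × MRP = 4.94% + 1.5544 × 7.26% = 16.22%

16.22%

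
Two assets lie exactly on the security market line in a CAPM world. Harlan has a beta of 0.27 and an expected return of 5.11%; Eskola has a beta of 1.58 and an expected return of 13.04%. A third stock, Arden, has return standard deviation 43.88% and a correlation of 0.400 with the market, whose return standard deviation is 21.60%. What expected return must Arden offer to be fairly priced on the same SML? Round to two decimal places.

8.39%

MRP = (13.04% − 5.11%) / (1.58 − 0.27) = 6.0534%
R_f = 5.11% − 0.27 × 6.0534% = 3.4756%
β_Arden = ρ·σ_i/σ_m = 0.400 × 43.88 / 21.60 = 0.8126
E(R_Arden) = R_f + β × MRP = 3.4756% + 0.8126 × 6.0534% = 8.39%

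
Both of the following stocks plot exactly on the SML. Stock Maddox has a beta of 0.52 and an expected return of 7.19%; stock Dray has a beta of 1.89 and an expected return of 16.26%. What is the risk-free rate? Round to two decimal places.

Both satisfy E(R) = R_f + β·MRP, so the slope of the SML is
MRP = (16.26% − 7.19%) / (1.89 − 0.52) = 9.07% / 1.37 = 6.6204%
R_f = E(R_Maddox) − β_Maddox·MRP = 7.19% − 0.52 × 6.6204% = 3.7474%

3.75%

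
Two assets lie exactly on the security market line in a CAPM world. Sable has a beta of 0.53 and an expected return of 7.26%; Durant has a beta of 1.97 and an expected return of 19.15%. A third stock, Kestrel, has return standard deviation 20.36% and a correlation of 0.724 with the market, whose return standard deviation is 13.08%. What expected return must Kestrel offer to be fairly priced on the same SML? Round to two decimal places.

MRP = (19.15% − 7.26%) / (1.97 − 0.53) = 8.2569%
R_f = 7.26% − 0.53 × 8.2569% = 2.8838%
β_Kestrel = ρ·σ_i/σ_m = 0.724 × 20.36 / 13.08 = 1.1270
E(R_Kestrel) = R_f + β × MRP = 2.8838% + 1.1270 × 8.2569% = 12.19%

12.19%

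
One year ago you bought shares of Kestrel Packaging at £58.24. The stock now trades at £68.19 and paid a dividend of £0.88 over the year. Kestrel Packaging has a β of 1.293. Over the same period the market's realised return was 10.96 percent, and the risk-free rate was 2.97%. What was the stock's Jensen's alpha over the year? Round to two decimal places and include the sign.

+5.29%

Realised HPR = (P1 + D1 − P0) / P0 = (68.19 + 0.88 − 58.24) / 58.24 = 10.83 / 58.24 = 18.5955%
MRP = 10.96% − 2.97% = 7.99%
CAPM required = R_f + β·MRP = 2.97% + 1.293 × 7.99% = 13.30107%
α = realised − required = 18.5955% − 13.30107% = +5.29%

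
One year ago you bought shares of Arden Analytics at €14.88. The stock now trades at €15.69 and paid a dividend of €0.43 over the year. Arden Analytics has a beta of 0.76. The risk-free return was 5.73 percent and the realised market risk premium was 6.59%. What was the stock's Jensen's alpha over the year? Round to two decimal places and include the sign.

Realised HPR = (P1 + D1 − P0) / P0 = (15.69 + 0.43 − 14.88) / 14.88 = 1.24 / 14.88 = 8.3333%
CAPM required = R_f + β·MRP = 5.73% + 0.76 × 6.59% = 10.7384%
α = realised − required = 8.3333% − 10.7384% = -2.41%

-2.41%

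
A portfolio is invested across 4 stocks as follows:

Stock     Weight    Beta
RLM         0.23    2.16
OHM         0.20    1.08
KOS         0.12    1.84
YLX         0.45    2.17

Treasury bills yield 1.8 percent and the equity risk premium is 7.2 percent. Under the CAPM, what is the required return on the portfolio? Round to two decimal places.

15.55%

β_P = Σ w_i β_i = 0.23×2.16 + 0.20×1.08 + 0.12×1.84 + 0.45×2.17 = 1.9101
E(R_P) = R_f + β_P × MRP = 1.8% + 1.9101 × 7.2% = 15.55%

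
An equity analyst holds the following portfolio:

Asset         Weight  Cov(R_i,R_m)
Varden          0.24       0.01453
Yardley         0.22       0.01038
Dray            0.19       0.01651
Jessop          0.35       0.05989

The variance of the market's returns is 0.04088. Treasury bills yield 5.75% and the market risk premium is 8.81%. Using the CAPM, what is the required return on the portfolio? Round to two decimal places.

β_Varden = 0.01453 / 0.04088 = 0.3554
β_Yardley = 0.01038 / 0.04088 = 0.2539
β_Dray = 0.01651 / 0.04088 = 0.4039
β_Jessop = 0.05989 / 0.04088 = 1.4650
β_P = Σ w_i β_i = 0.24×0.3554 + 0.22×0.2539 + 0.19×0.4039 + 0.35×1.4650 = 0.7306
E(R_P) = R_f + β_P × MRP = 5.75% + 0.7306 × 8.81% = 12.19%

12.19%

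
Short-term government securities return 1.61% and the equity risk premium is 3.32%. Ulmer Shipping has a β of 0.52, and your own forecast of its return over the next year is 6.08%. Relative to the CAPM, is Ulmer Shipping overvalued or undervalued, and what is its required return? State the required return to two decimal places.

Required return = R_f + β·MRP = 1.61% + 0.52 × 3.32% = 3.34%
Forecast 6.08% > required 3.34% → the stock plots above the SML → undervalued.

Undervalued; required return 3.34%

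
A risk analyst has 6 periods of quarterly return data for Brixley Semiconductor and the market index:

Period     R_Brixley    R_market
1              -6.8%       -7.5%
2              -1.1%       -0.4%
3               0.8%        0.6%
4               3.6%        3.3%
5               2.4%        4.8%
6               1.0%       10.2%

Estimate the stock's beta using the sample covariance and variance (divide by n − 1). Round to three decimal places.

0.491

Mean R_i = (-6.8 − 1.1 + 0.8 + 3.6 + 2.4 + 1.0) / 6 = -0.0167%
Mean R_m = (-7.5 − 0.4 + 0.6 + 3.3 + 4.8 + 10.2) / 6 = 1.8333%
Σ(R_i − R̄_i)(R_m − R̄_m) = 85.7033  ⇒  Cov = 85.7033 / 5 = 17.1407
Σ(R_m − R̄_m)² = 174.5733  ⇒  Var(R_m) = 174.5733 / 5 = 34.9147
β = Cov / Var(R_m) = 17.1407 / 34.9147 = 0.4909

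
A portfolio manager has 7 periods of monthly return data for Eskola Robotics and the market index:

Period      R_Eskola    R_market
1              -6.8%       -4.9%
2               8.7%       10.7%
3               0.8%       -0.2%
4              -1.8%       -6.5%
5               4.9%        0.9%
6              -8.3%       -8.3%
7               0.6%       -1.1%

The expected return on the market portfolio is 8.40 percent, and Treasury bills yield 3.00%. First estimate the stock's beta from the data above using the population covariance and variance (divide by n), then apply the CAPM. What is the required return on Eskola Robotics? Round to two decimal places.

7.70%

Mean R_i = (-6.8 + 8.7 + 0.8 − 1.8 + 4.9 − 8.3 + 0.6) / 7 = -0.2714%
Mean R_m = (-4.9 + 10.7 − 0.2 − 6.5 + 0.9 − 8.3 − 1.1) / 7 = -1.3429%
Σ(R_i − R̄_i)(R_m − R̄_m) = 208.0386  ⇒  Cov = 208.0386 / 7 = 29.7198
Σ(R_m − R̄_m)² = 239.0771  ⇒  Var(R_m) = 239.0771 / 7 = 34.1539
β = Cov / Var(R_m) = 29.7198 / 34.1539 = 0.8702
MRP = 8.40% − 3.00% = 5.40%
E(R) = R_f + β × MRP = 3.00% + 0.8702 × 5.40% = 7.70%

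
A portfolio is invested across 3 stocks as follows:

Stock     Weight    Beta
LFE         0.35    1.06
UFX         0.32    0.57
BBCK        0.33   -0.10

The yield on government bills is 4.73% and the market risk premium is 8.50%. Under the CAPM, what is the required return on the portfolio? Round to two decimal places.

β_P = Σ w_i β_i = 0.35×1.06 + 0.32×0.57 + 0.33×-0.10 = 0.5204
E(R_P) = R_f + β_P × MRP = 4.73% + 0.5204 × 8.50% = 9.15%

9.15%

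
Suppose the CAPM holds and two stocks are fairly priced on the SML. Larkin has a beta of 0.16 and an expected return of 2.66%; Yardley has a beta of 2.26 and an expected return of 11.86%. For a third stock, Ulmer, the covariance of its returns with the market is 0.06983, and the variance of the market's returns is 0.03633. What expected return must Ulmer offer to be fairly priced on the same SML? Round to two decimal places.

MRP = (11.86% − 2.66%) / (2.26 − 0.16) = 4.3810%
R_f = 2.66% − 0.16 × 4.3810% = 1.9590%
β_Ulmer = Cov / Var(R_m) = 0.06983 / 0.03633 = 1.9221
E(R_Ulmer) = R_f + β × MRP = 1.9590% + 1.9221 × 4.3810% = 10.38%

10.38%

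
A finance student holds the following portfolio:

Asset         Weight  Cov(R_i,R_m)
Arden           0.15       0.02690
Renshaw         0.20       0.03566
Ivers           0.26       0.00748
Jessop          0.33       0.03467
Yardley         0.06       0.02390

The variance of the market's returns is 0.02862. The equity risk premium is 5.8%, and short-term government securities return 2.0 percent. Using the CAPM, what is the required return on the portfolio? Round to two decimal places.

β_Arden = 0.02690 / 0.02862 = 0.9399
β_Renshaw = 0.03566 / 0.02862 = 1.2460
β_Ivers = 0.00748 / 0.02862 = 0.2614
β_Jessop = 0.03467 / 0.02862 = 1.2114
β_Yardley = 0.02390 / 0.02862 = 0.8351
β_P = Σ w_i β_i = 0.15×0.9399 + 0.20×1.2460 + 0.26×0.2614 + 0.33×1.2114 + 0.06×0.8351 = 0.9080
E(R_P) = R_f + β_P × MRP = 2.0% + 0.9080 × 5.8% = 7.27%

7.27%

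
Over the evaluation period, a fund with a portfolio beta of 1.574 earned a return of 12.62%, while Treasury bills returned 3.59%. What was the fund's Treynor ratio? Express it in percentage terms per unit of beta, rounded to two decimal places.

5.74%

Treynor = (R_P − R_f) / β_P = (12.62% − 3.59%) / 1.5740 = 9.03% / 1.5740 = 5.74%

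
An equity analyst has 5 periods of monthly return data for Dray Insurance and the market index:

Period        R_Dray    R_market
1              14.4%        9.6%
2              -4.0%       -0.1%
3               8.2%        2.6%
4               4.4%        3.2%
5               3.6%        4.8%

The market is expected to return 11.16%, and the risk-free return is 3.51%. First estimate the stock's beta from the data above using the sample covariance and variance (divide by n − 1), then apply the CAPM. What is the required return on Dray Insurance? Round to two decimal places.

16.07%

Mean R_i = (14.4 − 4.0 + 8.2 + 4.4 + 3.6) / 5 = 5.3200%
Mean R_m = (9.6 − 0.1 + 2.6 + 3.2 + 4.8) / 5 = 4.0200%
Σ(R_i − R̄_i)(R_m − R̄_m) = 84.3880  ⇒  Cov = 84.3880 / 4 = 21.0970
Σ(R_m − R̄_m)² = 51.4080  ⇒  Var(R_m) = 51.4080 / 4 = 12.8520
β = Cov / Var(R_m) = 21.0970 / 12.8520 = 1.6415
MRP = 11.16% − 3.51% = 7.65%
E(R) = R_f + β × MRP = 3.51% + 1.6415 × 7.65% = 16.07%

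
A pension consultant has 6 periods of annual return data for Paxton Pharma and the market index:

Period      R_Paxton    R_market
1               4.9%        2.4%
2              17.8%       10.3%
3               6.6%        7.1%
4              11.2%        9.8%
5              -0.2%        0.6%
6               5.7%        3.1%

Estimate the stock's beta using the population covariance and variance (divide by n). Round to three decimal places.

1.366

Mean R_i = (4.9 + 17.8 + 6.6 + 11.2 − 0.2 + 5.7) / 6 = 7.6667%
Mean R_m = (2.4 + 10.3 + 7.1 + 9.8 + 0.6 + 3.1) / 6 = 5.5500%
Σ(R_i − R̄_i)(R_m − R̄_m) = 113.9700  ⇒  Cov = 113.9700 / 6 = 18.9950
Σ(R_m − R̄_m)² = 83.4550  ⇒  Var(R_m) = 83.4550 / 6 = 13.9092
β = Cov / Var(R_m) = 18.9950 / 13.9092 = 1.3656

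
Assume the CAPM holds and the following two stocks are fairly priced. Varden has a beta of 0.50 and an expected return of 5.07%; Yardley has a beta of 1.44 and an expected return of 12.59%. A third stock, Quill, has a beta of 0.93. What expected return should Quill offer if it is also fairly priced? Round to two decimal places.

MRP (SML slope) = (12.59% − 5.07%) / (1.44 − 0.50) = 7.52% / 0.94 = 8.0000%
R_f (intercept) = 5.07% − 0.50 × 8.0000% = 1.0700%
E(R_Quill) = R_f + β × MRP = 1.0700% + 0.93 × 8.0000% = 8.51%

8.51%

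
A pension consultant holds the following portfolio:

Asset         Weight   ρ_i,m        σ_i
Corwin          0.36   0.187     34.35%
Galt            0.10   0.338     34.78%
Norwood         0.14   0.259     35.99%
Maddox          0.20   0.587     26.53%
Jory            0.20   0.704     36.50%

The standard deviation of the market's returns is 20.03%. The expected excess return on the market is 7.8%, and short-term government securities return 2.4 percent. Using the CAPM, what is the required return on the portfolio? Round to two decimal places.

β_Corwin = 0.187 × 34.35% / 20.03% = 0.3207
β_Galt = 0.338 × 34.78% / 20.03% = 0.5869
β_Norwood = 0.259 × 35.99% / 20.03% = 0.4654
β_Maddox = 0.587 × 26.53% / 20.03% = 0.7775
β_Jory = 0.704 × 36.50% / 20.03% = 1.2829
β_P = Σ w_i β_i = 0.36×0.3207 + 0.10×0.5869 + 0.14×0.4654 + 0.20×0.7775 + 0.20×1.2829 = 0.6514
E(R_P) = R_f + β_P × MRP = 2.4% + 0.6514 × 7.8% = 7.48%

7.48%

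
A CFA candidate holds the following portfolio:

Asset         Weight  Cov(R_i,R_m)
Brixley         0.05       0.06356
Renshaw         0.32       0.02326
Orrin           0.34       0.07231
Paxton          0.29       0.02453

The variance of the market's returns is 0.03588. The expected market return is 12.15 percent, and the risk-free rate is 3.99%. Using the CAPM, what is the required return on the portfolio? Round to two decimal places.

β_Brixley = 0.06356 / 0.03588 = 1.7715
β_Renshaw = 0.02326 / 0.03588 = 0.6483
β_Orrin = 0.07231 / 0.03588 = 2.0153
β_Paxton = 0.02453 / 0.03588 = 0.6837
β_P = Σ w_i β_i = 0.05×1.7715 + 0.32×0.6483 + 0.34×2.0153 + 0.29×0.6837 = 1.1795
MRP = 12.15% − 3.99% = 8.16%
E(R_P) = R_f + β_P × MRP = 3.99% + 1.1795 × 8.16% = 13.61%

13.61%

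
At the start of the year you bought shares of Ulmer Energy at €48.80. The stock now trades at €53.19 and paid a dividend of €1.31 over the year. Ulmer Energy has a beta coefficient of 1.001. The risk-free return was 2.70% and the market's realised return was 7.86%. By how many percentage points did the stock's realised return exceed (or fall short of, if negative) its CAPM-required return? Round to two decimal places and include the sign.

Realised HPR = (P1 + D1 − P0) / P0 = (53.19 + 1.31 − 48.80) / 48.80 = 5.70 / 48.80 = 11.6803%
MRP = 7.86% − 2.70% = 5.16%
CAPM required = R_f + β·MRP = 2.70% + 1.001 × 5.16% = 7.86516%
α = realised − required = 11.6803% − 7.86516% = +3.82%

+3.82%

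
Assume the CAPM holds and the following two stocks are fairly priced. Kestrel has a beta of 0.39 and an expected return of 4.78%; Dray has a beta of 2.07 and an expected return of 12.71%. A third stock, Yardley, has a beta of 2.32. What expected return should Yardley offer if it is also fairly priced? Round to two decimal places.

13.89%

MRP (SML slope) = (12.71% − 4.78%) / (2.07 − 0.39) = 7.93% / 1.68 = 4.7202%
R_f (intercept) = 4.78% − 0.39 × 4.7202% = 2.9391%
E(R_Yardley) = R_f + β × MRP = 2.9391% + 2.32 × 4.7202% = 13.89%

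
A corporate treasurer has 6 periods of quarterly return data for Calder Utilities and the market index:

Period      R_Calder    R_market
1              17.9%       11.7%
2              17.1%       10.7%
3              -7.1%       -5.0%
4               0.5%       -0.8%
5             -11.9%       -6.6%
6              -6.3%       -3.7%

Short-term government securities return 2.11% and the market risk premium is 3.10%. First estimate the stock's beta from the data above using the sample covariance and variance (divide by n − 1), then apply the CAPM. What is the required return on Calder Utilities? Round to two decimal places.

7.02%

Mean R_i = (17.9 + 17.1 − 7.1 + 0.5 − 11.9 − 6.3) / 6 = 1.7000%
Mean R_m = (11.7 + 10.7 − 5.0 − 0.8 − 6.6 − 3.7) / 6 = 1.0500%
Σ(R_i − R̄_i)(R_m − R̄_m) = 518.6400  ⇒  Cov = 518.6400 / 5 = 103.7280
Σ(R_m − R̄_m)² = 327.6550  ⇒  Var(R_m) = 327.6550 / 5 = 65.5310
β = Cov / Var(R_m) = 103.7280 / 65.5310 = 1.5829
E(R) = R_f + β × MRP = 2.11% + 1.5829 × 3.10% = 7.02%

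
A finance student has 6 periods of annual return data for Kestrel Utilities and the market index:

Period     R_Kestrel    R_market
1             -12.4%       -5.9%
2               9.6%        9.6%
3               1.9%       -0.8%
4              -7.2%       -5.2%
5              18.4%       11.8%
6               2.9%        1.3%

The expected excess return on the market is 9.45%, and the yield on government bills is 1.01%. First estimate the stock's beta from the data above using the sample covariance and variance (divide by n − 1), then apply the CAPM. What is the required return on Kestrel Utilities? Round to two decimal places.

Mean R_i = (-12.4 + 9.6 + 1.9 − 7.2 + 18.4 + 2.9) / 6 = 2.2000%
Mean R_m = (-5.9 + 9.6 − 0.8 − 5.2 + 11.8 + 1.3) / 6 = 1.8000%
Σ(R_i − R̄_i)(R_m − R̄_m) = 398.3700  ⇒  Cov = 398.3700 / 5 = 79.6740
Σ(R_m − R̄_m)² = 276.1400  ⇒  Var(R_m) = 276.1400 / 5 = 55.2280
β = Cov / Var(R_m) = 79.6740 / 55.2280 = 1.4426
E(R) = R_f + β × MRP = 1.01% + 1.4426 × 9.45% = 14.64%

14.64%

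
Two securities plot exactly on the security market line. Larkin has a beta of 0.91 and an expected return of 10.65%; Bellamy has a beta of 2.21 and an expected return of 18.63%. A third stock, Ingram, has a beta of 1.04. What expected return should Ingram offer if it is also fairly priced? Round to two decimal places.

11.45%

MRP (SML slope) = (18.63% − 10.65%) / (2.21 − 0.91) = 7.98% / 1.30 = 6.1385%
R_f (intercept) = 10.65% − 0.91 × 6.1385% = 5.0640%
E(R_Ingram) = R_f + β × MRP = 5.0640% + 1.04 × 6.1385% = 11.45%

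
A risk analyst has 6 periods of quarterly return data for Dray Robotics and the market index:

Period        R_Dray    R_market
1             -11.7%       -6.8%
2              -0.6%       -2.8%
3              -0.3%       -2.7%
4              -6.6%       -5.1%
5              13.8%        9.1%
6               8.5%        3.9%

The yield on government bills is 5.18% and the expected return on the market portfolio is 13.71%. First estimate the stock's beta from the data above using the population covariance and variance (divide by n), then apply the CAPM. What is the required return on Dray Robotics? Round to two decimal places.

Mean R_i = (-11.7 − 0.6 − 0.3 − 6.6 + 13.8 + 8.5) / 6 = 0.5167%
Mean R_m = (-6.8 − 2.8 − 2.7 − 5.1 + 9.1 + 3.9) / 6 = -0.7333%
Σ(R_i − R̄_i)(R_m − R̄_m) = 276.7133  ⇒  Cov = 276.7133 / 6 = 46.1189
Σ(R_m − R̄_m)² = 182.1733  ⇒  Var(R_m) = 182.1733 / 6 = 30.3622
β = Cov / Var(R_m) = 46.1189 / 30.3622 = 1.5190
MRP = 13.71% − 5.18% = 8.53%
E(R) = R_f + β × MRP = 5.18% + 1.5190 × 8.53% = 18.14%

18.14%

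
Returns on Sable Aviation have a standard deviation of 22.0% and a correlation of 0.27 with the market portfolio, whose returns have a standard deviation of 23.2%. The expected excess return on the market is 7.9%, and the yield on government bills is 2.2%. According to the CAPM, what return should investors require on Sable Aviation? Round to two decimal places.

β = ρ × σ_i / σ_m = 0.27 × 22.0% / 23.2% = 0.2560
E(R) = 2.2% + 0.2560 × 7.9% = 4.22%

4.22%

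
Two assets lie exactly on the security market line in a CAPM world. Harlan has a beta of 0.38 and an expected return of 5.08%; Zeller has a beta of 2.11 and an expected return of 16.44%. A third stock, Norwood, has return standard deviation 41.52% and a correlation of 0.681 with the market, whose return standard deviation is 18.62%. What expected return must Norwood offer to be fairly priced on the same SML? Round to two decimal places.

MRP = (16.44% − 5.08%) / (2.11 − 0.38) = 6.5665%
R_f = 5.08% − 0.38 × 6.5665% = 2.5847%
β_Norwood = ρ·σ_i/σ_m = 0.681 × 41.52 / 18.62 = 1.5185
E(R_Norwood) = R_f + β × MRP = 2.5847% + 1.5185 × 6.5665% = 12.56%

12.56%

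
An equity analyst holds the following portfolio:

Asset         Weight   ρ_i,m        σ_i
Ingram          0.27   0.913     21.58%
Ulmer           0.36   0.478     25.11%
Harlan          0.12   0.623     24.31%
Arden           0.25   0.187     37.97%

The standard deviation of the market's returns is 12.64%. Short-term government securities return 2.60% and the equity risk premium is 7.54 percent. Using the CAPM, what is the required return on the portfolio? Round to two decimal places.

β_Ingram = 0.913 × 21.58% / 12.64% = 1.5587
β_Ulmer = 0.478 × 25.11% / 12.64% = 0.9496
β_Harlan = 0.623 × 24.31% / 12.64% = 1.1982
β_Arden = 0.187 × 37.97% / 12.64% = 0.5617
β_P = Σ w_i β_i = 0.27×1.5587 + 0.36×0.9496 + 0.12×1.1982 + 0.25×0.5617 = 1.0469
E(R_P) = R_f + β_P × MRP = 2.60% + 1.0469 × 7.54% = 10.49%

10.49%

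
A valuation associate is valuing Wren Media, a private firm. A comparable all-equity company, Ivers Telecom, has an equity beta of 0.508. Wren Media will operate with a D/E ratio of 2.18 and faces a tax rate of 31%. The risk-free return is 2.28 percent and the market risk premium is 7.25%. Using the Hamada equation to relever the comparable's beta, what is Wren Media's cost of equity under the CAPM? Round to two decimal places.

11.50%

β_L = β_U × [1 + (1 − t)(D/E)] = 0.508 × [1 + (1 − 0.31) × 2.18]
    = 0.508 × [1 + 0.69 × 2.18] = 0.508 × 2.5042 = 1.2721
E(R) = R_f + β_L × MRP = 2.28% + 1.2721 × 7.25% = 11.50%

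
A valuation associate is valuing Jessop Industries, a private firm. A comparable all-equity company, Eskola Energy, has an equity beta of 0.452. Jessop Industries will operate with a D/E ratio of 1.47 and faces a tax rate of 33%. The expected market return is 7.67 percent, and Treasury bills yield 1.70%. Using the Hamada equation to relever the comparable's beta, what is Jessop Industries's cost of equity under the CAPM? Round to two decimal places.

7.06%

β_L = β_U × [1 + (1 − t)(D/E)] = 0.452 × [1 + (1 − 0.33) × 1.47]
    = 0.452 × [1 + 0.67 × 1.47] = 0.452 × 1.9849 = 0.8972
MRP = 7.67% − 1.70% = 5.97%
E(R) = R_f + β_L × MRP = 1.70% + 0.8972 × 5.97% = 7.06%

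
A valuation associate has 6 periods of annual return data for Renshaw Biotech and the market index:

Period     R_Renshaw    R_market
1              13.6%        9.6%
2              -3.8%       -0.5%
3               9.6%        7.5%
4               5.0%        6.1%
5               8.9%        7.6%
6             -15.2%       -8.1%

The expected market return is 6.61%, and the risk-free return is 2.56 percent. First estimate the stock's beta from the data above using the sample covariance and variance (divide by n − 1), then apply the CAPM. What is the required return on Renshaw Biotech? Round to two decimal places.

Mean R_i = (13.6 − 3.8 + 9.6 + 5.0 + 8.9 − 15.2) / 6 = 3.0167%
Mean R_m = (9.6 − 0.5 + 7.5 + 6.1 + 7.6 − 8.1) / 6 = 3.7000%
Σ(R_i − R̄_i)(R_m − R̄_m) = 358.7500  ⇒  Cov = 358.7500 / 5 = 71.7500
Σ(R_m − R̄_m)² = 227.1000  ⇒  Var(R_m) = 227.1000 / 5 = 45.4200
β = Cov / Var(R_m) = 71.7500 / 45.4200 = 1.5797
MRP = 6.61% − 2.56% = 4.05%
E(R) = R_f + β × MRP = 2.56% + 1.5797 × 4.05% = 8.96%

8.96%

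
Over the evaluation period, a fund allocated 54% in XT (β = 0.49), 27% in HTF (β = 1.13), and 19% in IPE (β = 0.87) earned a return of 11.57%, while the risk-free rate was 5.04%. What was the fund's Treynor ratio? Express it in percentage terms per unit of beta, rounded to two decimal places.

8.88%

β_P = 0.54×0.49 + 0.27×1.13 + 0.19×0.87 = 0.7350
Treynor = (R_P − R_f) / β_P = (11.57% − 5.04%) / 0.7350 = 6.53% / 0.7350 = 8.88%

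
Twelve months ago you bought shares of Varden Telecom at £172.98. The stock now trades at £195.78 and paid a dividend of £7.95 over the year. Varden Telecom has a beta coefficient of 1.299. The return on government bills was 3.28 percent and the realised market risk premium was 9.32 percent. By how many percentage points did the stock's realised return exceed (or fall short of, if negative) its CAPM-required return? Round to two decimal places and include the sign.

Realised HPR = (P1 + D1 − P0) / P0 = (195.78 + 7.95 − 172.98) / 172.98 = 30.75 / 172.98 = 17.7766%
CAPM required = R_f + β·MRP = 3.28% + 1.299 × 9.32% = 15.38668%
α = realised − required = 17.7766% − 15.38668% = +2.39%

+2.39%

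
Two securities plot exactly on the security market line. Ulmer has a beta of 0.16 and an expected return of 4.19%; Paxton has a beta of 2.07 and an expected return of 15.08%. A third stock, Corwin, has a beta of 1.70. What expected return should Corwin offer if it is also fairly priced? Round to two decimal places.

MRP (SML slope) = (15.08% − 4.19%) / (2.07 − 0.16) = 10.89% / 1.91 = 5.7016%
R_f (intercept) = 4.19% − 0.16 × 5.7016% = 3.2777%
E(R_Corwin) = R_f + β × MRP = 3.2777% + 1.70 × 5.7016% = 12.97%

12.97%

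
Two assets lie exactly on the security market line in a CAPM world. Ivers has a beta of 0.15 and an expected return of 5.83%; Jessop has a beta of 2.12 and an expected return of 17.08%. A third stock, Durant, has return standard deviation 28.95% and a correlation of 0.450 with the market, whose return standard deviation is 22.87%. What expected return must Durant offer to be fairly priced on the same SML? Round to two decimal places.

MRP = (17.08% − 5.83%) / (2.12 − 0.15) = 5.7107%
R_f = 5.83% − 0.15 × 5.7107% = 4.9734%
β_Durant = ρ·σ_i/σ_m = 0.450 × 28.95 / 22.87 = 0.5696
E(R_Durant) = R_f + β × MRP = 4.9734% + 0.5696 × 5.7107% = 8.23%

8.23%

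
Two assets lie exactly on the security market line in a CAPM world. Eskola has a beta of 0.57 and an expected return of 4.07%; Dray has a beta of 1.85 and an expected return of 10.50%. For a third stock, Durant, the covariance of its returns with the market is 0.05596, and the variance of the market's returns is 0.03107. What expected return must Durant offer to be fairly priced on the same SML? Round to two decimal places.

MRP = (10.50% − 4.07%) / (1.85 − 0.57) = 5.0234%
R_f = 4.07% − 0.57 × 5.0234% = 1.2067%
β_Durant = Cov / Var(R_m) = 0.05596 / 0.03107 = 1.8011
E(R_Durant) = R_f + β × MRP = 1.2067% + 1.8011 × 5.0234% = 10.25%

10.25%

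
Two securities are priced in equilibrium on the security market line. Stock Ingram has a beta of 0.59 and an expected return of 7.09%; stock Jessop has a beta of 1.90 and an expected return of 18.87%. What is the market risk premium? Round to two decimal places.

Both satisfy E(R) = R_f + β·MRP, so the slope of the SML is
MRP = (18.87% − 7.09%) / (1.90 − 0.59) = 11.78% / 1.31 = 8.9924%

8.99%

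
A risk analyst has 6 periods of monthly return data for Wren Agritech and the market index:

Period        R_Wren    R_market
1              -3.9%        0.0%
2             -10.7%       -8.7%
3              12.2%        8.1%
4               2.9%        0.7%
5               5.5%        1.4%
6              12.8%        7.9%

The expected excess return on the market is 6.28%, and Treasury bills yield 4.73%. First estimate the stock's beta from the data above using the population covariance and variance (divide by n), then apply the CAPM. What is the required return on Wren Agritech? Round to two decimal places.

Mean R_i = (-3.9 − 10.7 + 12.2 + 2.9 + 5.5 + 12.8) / 6 = 3.1333%
Mean R_m = (0.0 − 8.7 + 8.1 + 0.7 + 1.4 + 7.9) / 6 = 1.5667%
Σ(R_i − R̄_i)(R_m − R̄_m) = 273.3067  ⇒  Cov = 273.3067 / 6 = 45.5511
Σ(R_m − R̄_m)² = 191.4333  ⇒  Var(R_m) = 191.4333 / 6 = 31.9056
β = Cov / Var(R_m) = 45.5511 / 31.9056 = 1.4277
E(R) = R_f + β × MRP = 4.73% + 1.4277 × 6.28% = 13.70%

13.70%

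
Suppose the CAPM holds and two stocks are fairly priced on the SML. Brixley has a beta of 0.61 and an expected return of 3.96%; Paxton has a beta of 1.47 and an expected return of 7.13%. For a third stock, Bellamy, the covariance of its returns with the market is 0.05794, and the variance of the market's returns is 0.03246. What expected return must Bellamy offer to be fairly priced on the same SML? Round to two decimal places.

MRP = (7.13% − 3.96%) / (1.47 − 0.61) = 3.6860%
R_f = 3.96% − 0.61 × 3.6860% = 1.7115%
β_Bellamy = Cov / Var(R_m) = 0.05794 / 0.03246 = 1.7850
E(R_Bellamy) = R_f + β × MRP = 1.7115% + 1.7850 × 3.6860% = 8.29%

8.29%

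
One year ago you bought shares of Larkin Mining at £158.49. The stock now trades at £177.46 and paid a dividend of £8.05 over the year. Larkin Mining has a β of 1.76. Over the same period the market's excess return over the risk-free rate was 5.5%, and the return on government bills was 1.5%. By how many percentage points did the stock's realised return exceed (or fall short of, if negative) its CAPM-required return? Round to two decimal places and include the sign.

+5.87%

Realised HPR = (P1 + D1 − P0) / P0 = (177.46 + 8.05 − 158.49) / 158.49 = 27.02 / 158.49 = 17.0484%
CAPM required = R_f + β·MRP = 1.5% + 1.76 × 5.5% = 11.1800%
α = realised − required = 17.0484% − 11.1800% = +5.87%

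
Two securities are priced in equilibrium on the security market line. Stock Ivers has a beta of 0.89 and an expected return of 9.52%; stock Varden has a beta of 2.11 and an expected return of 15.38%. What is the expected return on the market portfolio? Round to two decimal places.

10.05%

Both satisfy E(R) = R_f + β·MRP, so the slope of the SML is
MRP = (15.38% − 9.52%) / (2.11 − 0.89) = 5.86% / 1.22 = 4.8033%
R_f = E(R_Ivers) − β_Ivers·MRP = 9.52% − 0.89 × 4.8033% = 5.2451%
E(R_m) = R_f + MRP = 5.2451% + 4.8033% = 10.05%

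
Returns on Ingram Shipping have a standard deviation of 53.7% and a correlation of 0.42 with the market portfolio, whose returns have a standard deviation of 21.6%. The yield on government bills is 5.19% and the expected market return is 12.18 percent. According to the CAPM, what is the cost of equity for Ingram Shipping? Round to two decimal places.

12.49%

β = ρ × σ_i / σ_m = 0.42 × 53.7% / 21.6% = 1.0442
MRP = 12.18% − 5.19% = 6.99%
E(R) = 5.19% + 1.0442 × 6.99% = 12.49%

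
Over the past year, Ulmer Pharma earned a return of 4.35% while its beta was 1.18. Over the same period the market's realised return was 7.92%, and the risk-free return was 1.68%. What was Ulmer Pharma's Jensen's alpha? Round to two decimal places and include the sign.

Market excess return = 7.92% − 1.68% = 6.24%
CAPM benchmark = R_f + β(R_m − R_f) = 1.68% + 1.18 × 6.24% = 9.0432%
α = actual − benchmark = 4.35% − 9.0432% = -4.69%

-4.69%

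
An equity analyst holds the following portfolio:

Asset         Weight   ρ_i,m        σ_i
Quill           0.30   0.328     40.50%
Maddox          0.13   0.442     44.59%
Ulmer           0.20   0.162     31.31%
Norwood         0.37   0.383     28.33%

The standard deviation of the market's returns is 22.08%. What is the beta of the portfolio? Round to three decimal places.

0.524

β_Quill = 0.328 × 40.50% / 22.08% = 0.6016
β_Maddox = 0.442 × 44.59% / 22.08% = 0.8926
β_Ulmer = 0.162 × 31.31% / 22.08% = 0.2297
β_Norwood = 0.383 × 28.33% / 22.08% = 0.4914
β_P = Σ w_i β_i = 0.30×0.6016 + 0.13×0.8926 + 0.20×0.2297 + 0.37×0.4914 = 0.5243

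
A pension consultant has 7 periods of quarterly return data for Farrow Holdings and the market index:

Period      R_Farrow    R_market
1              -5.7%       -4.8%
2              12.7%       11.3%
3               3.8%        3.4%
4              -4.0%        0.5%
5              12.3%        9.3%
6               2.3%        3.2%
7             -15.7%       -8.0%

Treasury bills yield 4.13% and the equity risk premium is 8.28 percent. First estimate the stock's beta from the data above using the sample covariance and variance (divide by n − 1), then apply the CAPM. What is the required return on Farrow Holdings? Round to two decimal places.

15.97%

Mean R_i = (-5.7 + 12.7 + 3.8 − 4.0 + 12.3 + 2.3 − 15.7) / 7 = 0.8143%
Mean R_m = (-4.8 + 11.3 + 3.4 + 0.5 + 9.3 + 3.2 − 8.0) / 7 = 2.1286%
Σ(R_i − R̄_i)(R_m − R̄_m) = 417.0071  ⇒  Cov = 417.0071 / 6 = 69.5012
Σ(R_m − R̄_m)² = 291.5543  ⇒  Var(R_m) = 291.5543 / 6 = 48.5924
β = Cov / Var(R_m) = 69.5012 / 48.5924 = 1.4303
E(R) = R_f + β × MRP = 4.13% + 1.4303 × 8.28% = 15.97%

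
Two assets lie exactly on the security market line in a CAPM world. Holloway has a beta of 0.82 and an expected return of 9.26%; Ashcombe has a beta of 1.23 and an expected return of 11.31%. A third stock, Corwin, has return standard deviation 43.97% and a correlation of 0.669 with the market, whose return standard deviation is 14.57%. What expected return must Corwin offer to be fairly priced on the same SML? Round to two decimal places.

15.25%

MRP = (11.31% − 9.26%) / (1.23 − 0.82) = 5.0000%
R_f = 9.26% − 0.82 × 5.0000% = 5.1600%
β_Corwin = ρ·σ_i/σ_m = 0.669 × 43.97 / 14.57 = 2.0189
E(R_Corwin) = R_f + β × MRP = 5.1600% + 2.0189 × 5.0000% = 15.25%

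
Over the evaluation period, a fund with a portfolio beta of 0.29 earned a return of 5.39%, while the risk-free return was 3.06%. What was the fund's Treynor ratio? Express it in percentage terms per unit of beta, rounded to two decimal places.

8.03%

Treynor = (R_P − R_f) / β_P = (5.39% − 3.06%) / 0.2900 = 2.33% / 0.2900 = 8.03%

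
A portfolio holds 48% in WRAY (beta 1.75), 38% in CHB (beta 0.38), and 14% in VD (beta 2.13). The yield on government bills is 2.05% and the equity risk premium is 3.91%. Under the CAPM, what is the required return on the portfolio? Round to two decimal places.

7.06%

β_P = Σ w_i β_i = 0.48×1.75 + 0.38×0.38 + 0.14×2.13 = 1.2826
E(R_P) = R_f + β_P × MRP = 2.05% + 1.2826 × 3.91% = 7.06%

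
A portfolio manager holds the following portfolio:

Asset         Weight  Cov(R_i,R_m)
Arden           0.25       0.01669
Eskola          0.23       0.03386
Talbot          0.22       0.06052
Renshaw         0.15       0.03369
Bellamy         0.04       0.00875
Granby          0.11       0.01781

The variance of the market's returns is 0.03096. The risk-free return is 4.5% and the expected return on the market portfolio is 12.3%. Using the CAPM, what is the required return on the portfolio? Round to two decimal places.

12.72%

β_Arden = 0.01669 / 0.03096 = 0.5391
β_Eskola = 0.03386 / 0.03096 = 1.0937
β_Talbot = 0.06052 / 0.03096 = 1.9548
β_Renshaw = 0.03369 / 0.03096 = 1.0882
β_Bellamy = 0.00875 / 0.03096 = 0.2826
β_Granby = 0.01781 / 0.03096 = 0.5753
β_P = Σ w_i β_i = 0.25×0.5391 + 0.23×1.0937 + 0.22×1.9548 + 0.15×1.0882 + 0.04×0.2826 + 0.11×0.5753 = 1.0542
MRP = 12.3% − 4.5% = 7.80%
E(R_P) = R_f + β_P × MRP = 4.5% + 1.0542 × 7.8% = 12.72%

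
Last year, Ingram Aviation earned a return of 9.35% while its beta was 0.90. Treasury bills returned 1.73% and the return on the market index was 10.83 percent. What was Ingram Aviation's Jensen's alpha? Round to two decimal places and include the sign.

-0.57%

Market excess return = 10.83% − 1.73% = 9.10%
CAPM benchmark = R_f + β(R_m − R_f) = 1.73% + 0.90 × 9.10% = 9.9200%
α = actual − benchmark = 9.35% − 9.9200% = -0.57%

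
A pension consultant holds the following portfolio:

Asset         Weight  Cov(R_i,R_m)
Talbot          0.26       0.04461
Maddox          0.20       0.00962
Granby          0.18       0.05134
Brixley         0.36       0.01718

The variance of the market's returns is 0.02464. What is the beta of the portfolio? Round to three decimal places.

β_Talbot = 0.04461 / 0.02464 = 1.8105
β_Maddox = 0.00962 / 0.02464 = 0.3904
β_Granby = 0.05134 / 0.02464 = 2.0836
β_Brixley = 0.01718 / 0.02464 = 0.6972
β_P = Σ w_i β_i = 0.26×1.8105 + 0.20×0.3904 + 0.18×2.0836 + 0.36×0.6972 = 1.1749

1.175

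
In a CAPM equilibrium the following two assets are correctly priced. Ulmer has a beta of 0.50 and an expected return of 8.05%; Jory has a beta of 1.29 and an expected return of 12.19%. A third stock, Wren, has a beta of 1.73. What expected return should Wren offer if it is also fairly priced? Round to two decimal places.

14.50%

MRP (SML slope) = (12.19% − 8.05%) / (1.29 − 0.50) = 4.14% / 0.79 = 5.2405%
R_f (intercept) = 8.05% − 0.50 × 5.2405% = 5.4298%
E(R_Wren) = R_f + β × MRP = 5.4298% + 1.73 × 5.2405% = 14.50%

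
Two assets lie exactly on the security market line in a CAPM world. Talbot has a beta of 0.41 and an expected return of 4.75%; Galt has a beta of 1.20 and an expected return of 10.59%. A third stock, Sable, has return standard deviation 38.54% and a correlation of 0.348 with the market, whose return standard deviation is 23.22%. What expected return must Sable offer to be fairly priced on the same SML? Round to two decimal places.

5.99%

MRP = (10.59% − 4.75%) / (1.20 − 0.41) = 7.3924%
R_f = 4.75% − 0.41 × 7.3924% = 1.7191%
β_Sable = ρ·σ_i/σ_m = 0.348 × 38.54 / 23.22 = 0.5776
E(R_Sable) = R_f + β × MRP = 1.7191% + 0.5776 × 7.3924% = 5.99%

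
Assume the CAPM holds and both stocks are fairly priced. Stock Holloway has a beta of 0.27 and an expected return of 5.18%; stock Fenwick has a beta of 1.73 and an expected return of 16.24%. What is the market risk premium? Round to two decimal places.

7.58%

Both satisfy E(R) = R_f + β·MRP, so the slope of the SML is
MRP = (16.24% − 5.18%) / (1.73 − 0.27) = 11.06% / 1.46 = 7.5753%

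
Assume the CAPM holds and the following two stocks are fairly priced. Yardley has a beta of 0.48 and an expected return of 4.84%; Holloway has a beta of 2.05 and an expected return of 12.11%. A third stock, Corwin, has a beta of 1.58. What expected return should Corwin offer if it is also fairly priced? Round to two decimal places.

MRP (SML slope) = (12.11% − 4.84%) / (2.05 − 0.48) = 7.27% / 1.57 = 4.6306%
R_f (intercept) = 4.84% − 0.48 × 4.6306% = 2.6173%
E(R_Corwin) = R_f + β × MRP = 2.6173% + 1.58 × 4.6306% = 9.93%

9.93%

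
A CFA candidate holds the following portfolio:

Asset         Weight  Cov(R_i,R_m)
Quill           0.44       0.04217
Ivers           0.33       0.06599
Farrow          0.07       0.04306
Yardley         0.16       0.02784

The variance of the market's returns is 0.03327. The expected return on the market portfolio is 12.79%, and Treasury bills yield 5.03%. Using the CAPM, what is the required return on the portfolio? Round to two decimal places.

β_Quill = 0.04217 / 0.03327 = 1.2675
β_Ivers = 0.06599 / 0.03327 = 1.9835
β_Farrow = 0.04306 / 0.03327 = 1.2943
β_Yardley = 0.02784 / 0.03327 = 0.8368
β_P = Σ w_i β_i = 0.44×1.2675 + 0.33×1.9835 + 0.07×1.2943 + 0.16×0.8368 = 1.4367
MRP = 12.79% − 5.03% = 7.76%
E(R_P) = R_f + β_P × MRP = 5.03% + 1.4367 × 7.76% = 16.18%

16.18%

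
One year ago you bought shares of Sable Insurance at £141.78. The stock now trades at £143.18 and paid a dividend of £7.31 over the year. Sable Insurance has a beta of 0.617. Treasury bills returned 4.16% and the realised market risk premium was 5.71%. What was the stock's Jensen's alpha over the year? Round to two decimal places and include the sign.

Realised HPR = (P1 + D1 − P0) / P0 = (143.18 + 7.31 − 141.78) / 141.78 = 8.71 / 141.78 = 6.1433%
CAPM required = R_f + β·MRP = 4.16% + 0.617 × 5.71% = 7.68307%
α = realised − required = 6.1433% − 7.68307% = -1.54%

-1.54%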